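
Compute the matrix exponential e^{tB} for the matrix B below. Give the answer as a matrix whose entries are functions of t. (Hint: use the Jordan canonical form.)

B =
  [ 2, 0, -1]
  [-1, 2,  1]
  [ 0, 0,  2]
e^{tB} =
  [exp(2*t), 0, -t*exp(2*t)]
  [-t*exp(2*t), exp(2*t), t^2*exp(2*t)/2 + t*exp(2*t)]
  [0, 0, exp(2*t)]

Strategy: write B = P · J · P⁻¹ where J is a Jordan canonical form, so e^{tB} = P · e^{tJ} · P⁻¹, and e^{tJ} can be computed block-by-block.

B has Jordan form
J =
  [2, 1, 0]
  [0, 2, 1]
  [0, 0, 2]
(up to reordering of blocks).

Per-block formulas:
  For a 3×3 Jordan block J_3(2): exp(t · J_3(2)) = e^(2t)·(I + t·N + (t^2/2)·N^2), where N is the 3×3 nilpotent shift.

After assembling e^{tJ} and conjugating by P, we get:

e^{tB} =
  [exp(2*t), 0, -t*exp(2*t)]
  [-t*exp(2*t), exp(2*t), t^2*exp(2*t)/2 + t*exp(2*t)]
  [0, 0, exp(2*t)]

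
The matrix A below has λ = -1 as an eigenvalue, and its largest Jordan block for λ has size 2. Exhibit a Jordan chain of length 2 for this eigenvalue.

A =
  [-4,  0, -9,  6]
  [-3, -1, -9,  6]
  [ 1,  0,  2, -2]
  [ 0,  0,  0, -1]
A Jordan chain for λ = -1 of length 2:
v_1 = (-3, -3, 1, 0)ᵀ
v_2 = (1, 0, 0, 0)ᵀ

Let N = A − (-1)·I. We want v_2 with N^2 v_2 = 0 but N^1 v_2 ≠ 0; then v_{j-1} := N · v_j for j = 2, …, 2.

Pick v_2 = (1, 0, 0, 0)ᵀ.
Then v_1 = N · v_2 = (-3, -3, 1, 0)ᵀ.

Sanity check: (A − (-1)·I) v_1 = (0, 0, 0, 0)ᵀ = 0. ✓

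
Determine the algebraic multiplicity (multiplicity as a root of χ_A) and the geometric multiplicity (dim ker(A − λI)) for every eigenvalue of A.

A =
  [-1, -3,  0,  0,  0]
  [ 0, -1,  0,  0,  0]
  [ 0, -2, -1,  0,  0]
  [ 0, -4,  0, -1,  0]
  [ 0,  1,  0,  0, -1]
λ = -1: alg = 5, geom = 4

Step 1 — factor the characteristic polynomial to read off the algebraic multiplicities:
  χ_A(x) = (x + 1)^5

Step 2 — compute geometric multiplicities via the rank-nullity identity g(λ) = n − rank(A − λI):
  rank(A − (-1)·I) = 1, so dim ker(A − (-1)·I) = n − 1 = 4

Summary:
  λ = -1: algebraic multiplicity = 5, geometric multiplicity = 4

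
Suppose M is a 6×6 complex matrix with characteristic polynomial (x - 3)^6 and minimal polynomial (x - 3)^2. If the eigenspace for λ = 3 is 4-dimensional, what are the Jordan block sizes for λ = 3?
Block sizes for λ = 3: [2, 2, 1, 1]

Step 1 — from the characteristic polynomial, algebraic multiplicity of λ = 3 is 6. From dim ker(M − (3)·I) = 4, there are exactly 4 Jordan blocks for λ = 3.
Step 2 — from the minimal polynomial, the factor (x − 3)^2 tells us the largest block for λ = 3 has size 2.
Step 3 — with total size 6, 4 blocks, and largest block 2, the block sizes (in nonincreasing order) are [2, 2, 1, 1].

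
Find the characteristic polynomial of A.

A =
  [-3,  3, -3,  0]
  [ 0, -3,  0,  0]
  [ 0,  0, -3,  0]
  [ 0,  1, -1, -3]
x^4 + 12*x^3 + 54*x^2 + 108*x + 81

Expanding det(x·I − A) (e.g. by cofactor expansion or by noting that A is similar to its Jordan form J, which has the same characteristic polynomial as A) gives
  χ_A(x) = x^4 + 12*x^3 + 54*x^2 + 108*x + 81
which factors as (x + 3)^4. The eigenvalues (with algebraic multiplicities) are λ = -3 with multiplicity 4.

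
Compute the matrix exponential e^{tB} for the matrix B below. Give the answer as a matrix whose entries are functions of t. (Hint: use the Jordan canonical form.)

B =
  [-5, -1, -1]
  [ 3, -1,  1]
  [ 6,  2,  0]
e^{tB} =
  [-3*t*exp(-2*t) + exp(-2*t), -t*exp(-2*t), -t*exp(-2*t)]
  [3*t*exp(-2*t), t*exp(-2*t) + exp(-2*t), t*exp(-2*t)]
  [6*t*exp(-2*t), 2*t*exp(-2*t), 2*t*exp(-2*t) + exp(-2*t)]

Strategy: write B = P · J · P⁻¹ where J is a Jordan canonical form, so e^{tB} = P · e^{tJ} · P⁻¹, and e^{tJ} can be computed block-by-block.

B has Jordan form
J =
  [-2,  1,  0]
  [ 0, -2,  0]
  [ 0,  0, -2]
(up to reordering of blocks).

Per-block formulas:
  For a 1×1 block at λ = -2: exp(t · [-2]) = [e^(-2t)].
  For a 2×2 Jordan block J_2(-2): exp(t · J_2(-2)) = e^(-2t)·(I + t·N), where N is the 2×2 nilpotent shift.

After assembling e^{tJ} and conjugating by P, we get:

e^{tB} =
  [-3*t*exp(-2*t) + exp(-2*t), -t*exp(-2*t), -t*exp(-2*t)]
  [3*t*exp(-2*t), t*exp(-2*t) + exp(-2*t), t*exp(-2*t)]
  [6*t*exp(-2*t), 2*t*exp(-2*t), 2*t*exp(-2*t) + exp(-2*t)]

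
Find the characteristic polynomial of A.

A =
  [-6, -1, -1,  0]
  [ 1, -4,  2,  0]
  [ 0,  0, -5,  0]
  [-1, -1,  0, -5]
x^4 + 20*x^3 + 150*x^2 + 500*x + 625

Expanding det(x·I − A) (e.g. by cofactor expansion or by noting that A is similar to its Jordan form J, which has the same characteristic polynomial as A) gives
  χ_A(x) = x^4 + 20*x^3 + 150*x^2 + 500*x + 625
which factors as (x + 5)^4. The eigenvalues (with algebraic multiplicities) are λ = -5 with multiplicity 4.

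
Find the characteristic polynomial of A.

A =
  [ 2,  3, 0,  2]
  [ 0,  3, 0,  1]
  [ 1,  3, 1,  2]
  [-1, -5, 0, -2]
x^4 - 4*x^3 + 6*x^2 - 4*x + 1

Expanding det(x·I − A) (e.g. by cofactor expansion or by noting that A is similar to its Jordan form J, which has the same characteristic polynomial as A) gives
  χ_A(x) = x^4 - 4*x^3 + 6*x^2 - 4*x + 1
which factors as (x - 1)^4. The eigenvalues (with algebraic multiplicities) are λ = 1 with multiplicity 4.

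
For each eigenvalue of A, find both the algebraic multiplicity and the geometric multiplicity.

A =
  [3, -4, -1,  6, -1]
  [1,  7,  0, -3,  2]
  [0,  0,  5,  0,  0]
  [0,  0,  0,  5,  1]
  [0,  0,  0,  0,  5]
λ = 5: alg = 5, geom = 2

Step 1 — factor the characteristic polynomial to read off the algebraic multiplicities:
  χ_A(x) = (x - 5)^5

Step 2 — compute geometric multiplicities via the rank-nullity identity g(λ) = n − rank(A − λI):
  rank(A − (5)·I) = 3, so dim ker(A − (5)·I) = n − 3 = 2

Summary:
  λ = 5: algebraic multiplicity = 5, geometric multiplicity = 2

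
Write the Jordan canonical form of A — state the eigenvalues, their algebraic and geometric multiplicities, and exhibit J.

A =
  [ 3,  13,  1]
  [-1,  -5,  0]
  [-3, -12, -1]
J_3(-1)

The characteristic polynomial is
  det(x·I − A) = x^3 + 3*x^2 + 3*x + 1 = (x + 1)^3

Eigenvalues and multiplicities (the geometric multiplicity of λ is n − rank(A − λI), which equals the number of Jordan blocks for λ):
  λ = -1: algebraic multiplicity = 3, geometric multiplicity = 1

Determining the block sizes for each eigenvalue:
  λ = -1: one block (gm = 1), so the single block has size am = 3 → block sizes [3]

Assembling the blocks gives a Jordan form
J =
  [-1,  1,  0]
  [ 0, -1,  1]
  [ 0,  0, -1]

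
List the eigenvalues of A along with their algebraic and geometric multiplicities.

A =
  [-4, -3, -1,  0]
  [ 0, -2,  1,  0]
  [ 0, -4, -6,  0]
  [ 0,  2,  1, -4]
λ = -4: alg = 4, geom = 2

Step 1 — factor the characteristic polynomial to read off the algebraic multiplicities:
  χ_A(x) = (x + 4)^4

Step 2 — compute geometric multiplicities via the rank-nullity identity g(λ) = n − rank(A − λI):
  rank(A − (-4)·I) = 2, so dim ker(A − (-4)·I) = n − 2 = 2

Summary:
  λ = -4: algebraic multiplicity = 4, geometric multiplicity = 2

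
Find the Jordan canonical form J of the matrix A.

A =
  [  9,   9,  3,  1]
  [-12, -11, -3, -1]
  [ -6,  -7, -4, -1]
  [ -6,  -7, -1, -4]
J_3(-3) ⊕ J_1(-1)

The characteristic polynomial is
  det(x·I − A) = x^4 + 10*x^3 + 36*x^2 + 54*x + 27 = (x + 1)*(x + 3)^3

Eigenvalues and multiplicities (the geometric multiplicity of λ is n − rank(A − λI), which equals the number of Jordan blocks for λ):
  λ = -3: algebraic multiplicity = 3, geometric multiplicity = 1
  λ = -1: algebraic multiplicity = 1, geometric multiplicity = 1

Determining the block sizes for each eigenvalue:
  λ = -3: one block (gm = 1), so the single block has size am = 3 → block sizes [3]
  λ = -1: one block (gm = 1), so the single block has size am = 1 → block sizes [1]

Assembling the blocks gives a Jordan form
J =
  [-3,  1,  0,  0]
  [ 0, -3,  1,  0]
  [ 0,  0, -3,  0]
  [ 0,  0,  0, -1]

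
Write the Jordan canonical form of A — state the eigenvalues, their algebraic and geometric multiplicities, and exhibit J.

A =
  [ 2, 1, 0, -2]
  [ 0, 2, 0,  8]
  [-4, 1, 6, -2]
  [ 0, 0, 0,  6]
J_2(2) ⊕ J_1(6) ⊕ J_1(6)

The characteristic polynomial is
  det(x·I − A) = x^4 - 16*x^3 + 88*x^2 - 192*x + 144 = (x - 6)^2*(x - 2)^2

Eigenvalues and multiplicities (the geometric multiplicity of λ is n − rank(A − λI), which equals the number of Jordan blocks for λ):
  λ = 2: algebraic multiplicity = 2, geometric multiplicity = 1
  λ = 6: algebraic multiplicity = 2, geometric multiplicity = 2

Determining the block sizes for each eigenvalue:
  λ = 2: one block (gm = 1), so the single block has size am = 2 → block sizes [2]
  λ = 6: gm = am = 2, so every block has size 1 → block sizes [1, 1]

Assembling the blocks gives a Jordan form
J =
  [2, 1, 0, 0]
  [0, 2, 0, 0]
  [0, 0, 6, 0]
  [0, 0, 0, 6]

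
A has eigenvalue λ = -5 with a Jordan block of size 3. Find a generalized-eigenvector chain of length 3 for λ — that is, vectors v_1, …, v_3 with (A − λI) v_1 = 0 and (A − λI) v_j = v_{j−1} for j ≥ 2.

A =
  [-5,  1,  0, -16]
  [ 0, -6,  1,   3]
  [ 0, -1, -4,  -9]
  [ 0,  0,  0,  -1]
A Jordan chain for λ = -5 of length 3:
v_1 = (-1, 0, 0, 0)ᵀ
v_2 = (1, -1, -1, 0)ᵀ
v_3 = (0, 1, 0, 0)ᵀ

Let N = A − (-5)·I. We want v_3 with N^3 v_3 = 0 but N^2 v_3 ≠ 0; then v_{j-1} := N · v_j for j = 3, …, 2.

Pick v_3 = (0, 1, 0, 0)ᵀ.
Then v_2 = N · v_3 = (1, -1, -1, 0)ᵀ.
Then v_1 = N · v_2 = (-1, 0, 0, 0)ᵀ.

Sanity check: (A − (-5)·I) v_1 = (0, 0, 0, 0)ᵀ = 0. ✓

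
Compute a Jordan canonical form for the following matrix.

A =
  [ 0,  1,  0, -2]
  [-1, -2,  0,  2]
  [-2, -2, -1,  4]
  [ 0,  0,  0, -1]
J_2(-1) ⊕ J_1(-1) ⊕ J_1(-1)

The characteristic polynomial is
  det(x·I − A) = x^4 + 4*x^3 + 6*x^2 + 4*x + 1 = (x + 1)^4

Eigenvalues and multiplicities (the geometric multiplicity of λ is n − rank(A − λI), which equals the number of Jordan blocks for λ):
  λ = -1: algebraic multiplicity = 4, geometric multiplicity = 3

Determining the block sizes for each eigenvalue:
  λ = -1: 3 blocks summing to 4 forces exactly one block of size 2 and the rest size 1 → block sizes [2, 1, 1]

Assembling the blocks gives a Jordan form
J =
  [-1,  1,  0,  0]
  [ 0, -1,  0,  0]
  [ 0,  0, -1,  0]
  [ 0,  0,  0, -1]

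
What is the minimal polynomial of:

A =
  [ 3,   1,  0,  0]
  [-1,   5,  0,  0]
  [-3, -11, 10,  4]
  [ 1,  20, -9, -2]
x^2 - 8*x + 16

The characteristic polynomial is χ_A(x) = (x - 4)^4, so the eigenvalues are known. The minimal polynomial is
  m_A(x) = Π_λ (x − λ)^{k_λ}
where k_λ is the size of the *largest* Jordan block for λ (equivalently, the smallest k with (A − λI)^k v = 0 for every generalised eigenvector v of λ).

  λ = 4: largest Jordan block has size 2, contributing (x − 4)^2

So m_A(x) = (x - 4)^2 = x^2 - 8*x + 16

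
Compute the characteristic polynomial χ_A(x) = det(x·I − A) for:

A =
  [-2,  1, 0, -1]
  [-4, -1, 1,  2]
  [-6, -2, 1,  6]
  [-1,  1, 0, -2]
x^4 + 4*x^3 + 6*x^2 + 4*x + 1

Expanding det(x·I − A) (e.g. by cofactor expansion or by noting that A is similar to its Jordan form J, which has the same characteristic polynomial as A) gives
  χ_A(x) = x^4 + 4*x^3 + 6*x^2 + 4*x + 1
which factors as (x + 1)^4. The eigenvalues (with algebraic multiplicities) are λ = -1 with multiplicity 4.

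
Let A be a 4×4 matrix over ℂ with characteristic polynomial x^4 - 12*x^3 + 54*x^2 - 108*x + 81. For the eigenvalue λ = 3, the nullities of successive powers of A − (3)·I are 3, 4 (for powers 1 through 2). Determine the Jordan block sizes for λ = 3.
Block sizes for λ = 3: [2, 1, 1]

From the dimensions of kernels of powers, the number of Jordan blocks of size at least j is d_j − d_{j−1} where d_j = dim ker(N^j) (with d_0 = 0). Computing the differences gives [3, 1].
The number of blocks of size exactly k is (#blocks of size ≥ k) − (#blocks of size ≥ k + 1), so the partition is: 2 block(s) of size 1, 1 block(s) of size 2.
In nonincreasing order the block sizes are [2, 1, 1].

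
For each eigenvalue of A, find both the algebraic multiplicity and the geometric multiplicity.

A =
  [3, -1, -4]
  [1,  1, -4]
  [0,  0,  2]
λ = 2: alg = 3, geom = 2

Step 1 — factor the characteristic polynomial to read off the algebraic multiplicities:
  χ_A(x) = (x - 2)^3

Step 2 — compute geometric multiplicities via the rank-nullity identity g(λ) = n − rank(A − λI):
  rank(A − (2)·I) = 1, so dim ker(A − (2)·I) = n − 1 = 2

Summary:
  λ = 2: algebraic multiplicity = 3, geometric multiplicity = 2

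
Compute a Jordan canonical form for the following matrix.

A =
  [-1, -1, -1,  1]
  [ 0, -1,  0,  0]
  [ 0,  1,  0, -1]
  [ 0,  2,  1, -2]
J_3(-1) ⊕ J_1(-1)

The characteristic polynomial is
  det(x·I − A) = x^4 + 4*x^3 + 6*x^2 + 4*x + 1 = (x + 1)^4

Eigenvalues and multiplicities (the geometric multiplicity of λ is n − rank(A − λI), which equals the number of Jordan blocks for λ):
  λ = -1: algebraic multiplicity = 4, geometric multiplicity = 2

Determining the block sizes for each eigenvalue:
  λ = -1: with am = 4 and gm = 2, the partition is not yet determined (e.g. several partitions of 4 into 2 parts exist). Let N = A − (-1)·I. Computing rank(N^1) = 2, rank(N^2) = 1, rank(N^3) = 0; the number of blocks of size ≥ j is rank(N^{j−1}) − rank(N^j), giving [2, 1, 1]. So we have 1 block(s) of size 3, 1 block(s) of size 1 → block sizes [3, 1]

Assembling the blocks gives a Jordan form
J =
  [-1,  1,  0,  0]
  [ 0, -1,  1,  0]
  [ 0,  0, -1,  0]
  [ 0,  0,  0, -1]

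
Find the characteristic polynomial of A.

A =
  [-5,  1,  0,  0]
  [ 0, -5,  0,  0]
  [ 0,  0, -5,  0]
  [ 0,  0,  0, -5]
x^4 + 20*x^3 + 150*x^2 + 500*x + 625

Expanding det(x·I − A) (e.g. by cofactor expansion or by noting that A is similar to its Jordan form J, which has the same characteristic polynomial as A) gives
  χ_A(x) = x^4 + 20*x^3 + 150*x^2 + 500*x + 625
which factors as (x + 5)^4. The eigenvalues (with algebraic multiplicities) are λ = -5 with multiplicity 4.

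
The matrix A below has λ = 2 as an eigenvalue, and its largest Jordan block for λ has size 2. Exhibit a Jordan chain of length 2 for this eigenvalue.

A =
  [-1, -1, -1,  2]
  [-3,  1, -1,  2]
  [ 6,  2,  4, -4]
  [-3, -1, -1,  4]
A Jordan chain for λ = 2 of length 2:
v_1 = (-3, -3, 6, -3)ᵀ
v_2 = (1, 0, 0, 0)ᵀ

Let N = A − (2)·I. We want v_2 with N^2 v_2 = 0 but N^1 v_2 ≠ 0; then v_{j-1} := N · v_j for j = 2, …, 2.

Pick v_2 = (1, 0, 0, 0)ᵀ.
Then v_1 = N · v_2 = (-3, -3, 6, -3)ᵀ.

Sanity check: (A − (2)·I) v_1 = (0, 0, 0, 0)ᵀ = 0. ✓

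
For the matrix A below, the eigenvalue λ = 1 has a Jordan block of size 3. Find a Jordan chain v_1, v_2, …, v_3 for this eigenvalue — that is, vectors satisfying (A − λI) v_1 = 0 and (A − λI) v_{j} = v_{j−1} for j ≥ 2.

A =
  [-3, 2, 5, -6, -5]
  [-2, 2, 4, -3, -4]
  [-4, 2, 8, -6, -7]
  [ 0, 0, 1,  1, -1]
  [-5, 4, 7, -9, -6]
A Jordan chain for λ = 1 of length 3:
v_1 = (1, -1, -1, -1, -1)ᵀ
v_2 = (-2, -1, -2, 0, -1)ᵀ
v_3 = (1, 1, 0, 0, 0)ᵀ

Let N = A − (1)·I. We want v_3 with N^3 v_3 = 0 but N^2 v_3 ≠ 0; then v_{j-1} := N · v_j for j = 3, …, 2.

Pick v_3 = (1, 1, 0, 0, 0)ᵀ.
Then v_2 = N · v_3 = (-2, -1, -2, 0, -1)ᵀ.
Then v_1 = N · v_2 = (1, -1, -1, -1, -1)ᵀ.

Sanity check: (A − (1)·I) v_1 = (0, 0, 0, 0, 0)ᵀ = 0. ✓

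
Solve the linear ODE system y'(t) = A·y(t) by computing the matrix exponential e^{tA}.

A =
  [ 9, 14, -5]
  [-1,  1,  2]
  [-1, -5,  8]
e^{tA} =
  [3*t*exp(6*t) + exp(6*t), -3*t^2*exp(6*t)/2 + 14*t*exp(6*t), 3*t^2*exp(6*t)/2 - 5*t*exp(6*t)]
  [-t*exp(6*t), t^2*exp(6*t)/2 - 5*t*exp(6*t) + exp(6*t), -t^2*exp(6*t)/2 + 2*t*exp(6*t)]
  [-t*exp(6*t), t^2*exp(6*t)/2 - 5*t*exp(6*t), -t^2*exp(6*t)/2 + 2*t*exp(6*t) + exp(6*t)]

Strategy: write A = P · J · P⁻¹ where J is a Jordan canonical form, so e^{tA} = P · e^{tJ} · P⁻¹, and e^{tJ} can be computed block-by-block.

A has Jordan form
J =
  [6, 1, 0]
  [0, 6, 1]
  [0, 0, 6]
(up to reordering of blocks).

Per-block formulas:
  For a 3×3 Jordan block J_3(6): exp(t · J_3(6)) = e^(6t)·(I + t·N + (t^2/2)·N^2), where N is the 3×3 nilpotent shift.

After assembling e^{tJ} and conjugating by P, we get:

e^{tA} =
  [3*t*exp(6*t) + exp(6*t), -3*t^2*exp(6*t)/2 + 14*t*exp(6*t), 3*t^2*exp(6*t)/2 - 5*t*exp(6*t)]
  [-t*exp(6*t), t^2*exp(6*t)/2 - 5*t*exp(6*t) + exp(6*t), -t^2*exp(6*t)/2 + 2*t*exp(6*t)]
  [-t*exp(6*t), t^2*exp(6*t)/2 - 5*t*exp(6*t), -t^2*exp(6*t)/2 + 2*t*exp(6*t) + exp(6*t)]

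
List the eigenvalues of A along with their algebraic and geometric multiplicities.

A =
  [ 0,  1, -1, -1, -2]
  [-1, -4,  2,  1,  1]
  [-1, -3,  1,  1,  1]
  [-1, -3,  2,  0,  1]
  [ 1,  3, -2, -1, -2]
λ = -1: alg = 5, geom = 3

Step 1 — factor the characteristic polynomial to read off the algebraic multiplicities:
  χ_A(x) = (x + 1)^5

Step 2 — compute geometric multiplicities via the rank-nullity identity g(λ) = n − rank(A − λI):
  rank(A − (-1)·I) = 2, so dim ker(A − (-1)·I) = n − 2 = 3

Summary:
  λ = -1: algebraic multiplicity = 5, geometric multiplicity = 3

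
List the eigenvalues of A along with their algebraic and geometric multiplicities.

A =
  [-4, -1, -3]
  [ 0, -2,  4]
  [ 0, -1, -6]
λ = -4: alg = 3, geom = 1

Step 1 — factor the characteristic polynomial to read off the algebraic multiplicities:
  χ_A(x) = (x + 4)^3

Step 2 — compute geometric multiplicities via the rank-nullity identity g(λ) = n − rank(A − λI):
  rank(A − (-4)·I) = 2, so dim ker(A − (-4)·I) = n − 2 = 1

Summary:
  λ = -4: algebraic multiplicity = 3, geometric multiplicity = 1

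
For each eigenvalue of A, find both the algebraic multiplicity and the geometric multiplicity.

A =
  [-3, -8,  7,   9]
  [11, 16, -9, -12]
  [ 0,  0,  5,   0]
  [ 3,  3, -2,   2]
λ = 5: alg = 4, geom = 2

Step 1 — factor the characteristic polynomial to read off the algebraic multiplicities:
  χ_A(x) = (x - 5)^4

Step 2 — compute geometric multiplicities via the rank-nullity identity g(λ) = n − rank(A − λI):
  rank(A − (5)·I) = 2, so dim ker(A − (5)·I) = n − 2 = 2

Summary:
  λ = 5: algebraic multiplicity = 4, geometric multiplicity = 2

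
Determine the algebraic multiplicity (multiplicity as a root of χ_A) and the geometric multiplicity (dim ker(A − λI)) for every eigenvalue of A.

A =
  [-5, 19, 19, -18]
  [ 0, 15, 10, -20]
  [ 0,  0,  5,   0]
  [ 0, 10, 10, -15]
λ = -5: alg = 2, geom = 1; λ = 5: alg = 2, geom = 2

Step 1 — factor the characteristic polynomial to read off the algebraic multiplicities:
  χ_A(x) = (x - 5)^2*(x + 5)^2

Step 2 — compute geometric multiplicities via the rank-nullity identity g(λ) = n − rank(A − λI):
  rank(A − (-5)·I) = 3, so dim ker(A − (-5)·I) = n − 3 = 1
  rank(A − (5)·I) = 2, so dim ker(A − (5)·I) = n − 2 = 2

Summary:
  λ = -5: algebraic multiplicity = 2, geometric multiplicity = 1
  λ = 5: algebraic multiplicity = 2, geometric multiplicity = 2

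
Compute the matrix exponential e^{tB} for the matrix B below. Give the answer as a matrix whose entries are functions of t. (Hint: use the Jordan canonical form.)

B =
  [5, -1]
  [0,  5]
e^{tB} =
  [exp(5*t), -t*exp(5*t)]
  [0, exp(5*t)]

Strategy: write B = P · J · P⁻¹ where J is a Jordan canonical form, so e^{tB} = P · e^{tJ} · P⁻¹, and e^{tJ} can be computed block-by-block.

B has Jordan form
J =
  [5, 1]
  [0, 5]
(up to reordering of blocks).

Per-block formulas:
  For a 2×2 Jordan block J_2(5): exp(t · J_2(5)) = e^(5t)·(I + t·N), where N is the 2×2 nilpotent shift.

After assembling e^{tJ} and conjugating by P, we get:

e^{tB} =
  [exp(5*t), -t*exp(5*t)]
  [0, exp(5*t)]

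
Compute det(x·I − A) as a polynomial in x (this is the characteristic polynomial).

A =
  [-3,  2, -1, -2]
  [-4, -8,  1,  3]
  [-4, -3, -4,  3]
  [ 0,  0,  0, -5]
x^4 + 20*x^3 + 150*x^2 + 500*x + 625

Expanding det(x·I − A) (e.g. by cofactor expansion or by noting that A is similar to its Jordan form J, which has the same characteristic polynomial as A) gives
  χ_A(x) = x^4 + 20*x^3 + 150*x^2 + 500*x + 625
which factors as (x + 5)^4. The eigenvalues (with algebraic multiplicities) are λ = -5 with multiplicity 4.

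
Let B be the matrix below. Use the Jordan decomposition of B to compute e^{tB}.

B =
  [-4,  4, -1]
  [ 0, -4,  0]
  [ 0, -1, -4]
e^{tB} =
  [exp(-4*t), t^2*exp(-4*t)/2 + 4*t*exp(-4*t), -t*exp(-4*t)]
  [0, exp(-4*t), 0]
  [0, -t*exp(-4*t), exp(-4*t)]

Strategy: write B = P · J · P⁻¹ where J is a Jordan canonical form, so e^{tB} = P · e^{tJ} · P⁻¹, and e^{tJ} can be computed block-by-block.

B has Jordan form
J =
  [-4,  1,  0]
  [ 0, -4,  1]
  [ 0,  0, -4]
(up to reordering of blocks).

Per-block formulas:
  For a 3×3 Jordan block J_3(-4): exp(t · J_3(-4)) = e^(-4t)·(I + t·N + (t^2/2)·N^2), where N is the 3×3 nilpotent shift.

After assembling e^{tJ} and conjugating by P, we get:

e^{tB} =
  [exp(-4*t), t^2*exp(-4*t)/2 + 4*t*exp(-4*t), -t*exp(-4*t)]
  [0, exp(-4*t), 0]
  [0, -t*exp(-4*t), exp(-4*t)]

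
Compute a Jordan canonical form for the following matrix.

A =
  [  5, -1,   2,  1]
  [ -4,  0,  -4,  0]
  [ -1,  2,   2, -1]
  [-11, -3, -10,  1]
J_2(2) ⊕ J_2(2)

The characteristic polynomial is
  det(x·I − A) = x^4 - 8*x^3 + 24*x^2 - 32*x + 16 = (x - 2)^4

Eigenvalues and multiplicities (the geometric multiplicity of λ is n − rank(A − λI), which equals the number of Jordan blocks for λ):
  λ = 2: algebraic multiplicity = 4, geometric multiplicity = 2

Determining the block sizes for each eigenvalue:
  λ = 2: with am = 4 and gm = 2, the partition is not yet determined (e.g. several partitions of 4 into 2 parts exist). Let N = A − (2)·I. Computing rank(N^1) = 2, rank(N^2) = 0; the number of blocks of size ≥ j is rank(N^{j−1}) − rank(N^j), giving [2, 2]. So we have 2 block(s) of size 2 → block sizes [2, 2]

Assembling the blocks gives a Jordan form
J =
  [2, 1, 0, 0]
  [0, 2, 0, 0]
  [0, 0, 2, 1]
  [0, 0, 0, 2]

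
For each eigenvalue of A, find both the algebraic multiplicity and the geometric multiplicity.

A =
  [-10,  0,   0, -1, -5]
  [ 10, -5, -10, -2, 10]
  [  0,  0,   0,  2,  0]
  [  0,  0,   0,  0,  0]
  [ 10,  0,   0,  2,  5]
λ = -5: alg = 2, geom = 2; λ = 0: alg = 3, geom = 2

Step 1 — factor the characteristic polynomial to read off the algebraic multiplicities:
  χ_A(x) = x^3*(x + 5)^2

Step 2 — compute geometric multiplicities via the rank-nullity identity g(λ) = n − rank(A − λI):
  rank(A − (-5)·I) = 3, so dim ker(A − (-5)·I) = n − 3 = 2
  rank(A − (0)·I) = 3, so dim ker(A − (0)·I) = n − 3 = 2

Summary:
  λ = -5: algebraic multiplicity = 2, geometric multiplicity = 2
  λ = 0: algebraic multiplicity = 3, geometric multiplicity = 2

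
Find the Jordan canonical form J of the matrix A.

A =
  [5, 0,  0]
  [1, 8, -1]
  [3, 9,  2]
J_2(5) ⊕ J_1(5)

The characteristic polynomial is
  det(x·I − A) = x^3 - 15*x^2 + 75*x - 125 = (x - 5)^3

Eigenvalues and multiplicities (the geometric multiplicity of λ is n − rank(A − λI), which equals the number of Jordan blocks for λ):
  λ = 5: algebraic multiplicity = 3, geometric multiplicity = 2

Determining the block sizes for each eigenvalue:
  λ = 5: 2 blocks summing to 3 forces exactly one block of size 2 and the rest size 1 → block sizes [2, 1]

Assembling the blocks gives a Jordan form
J =
  [5, 1, 0]
  [0, 5, 0]
  [0, 0, 5]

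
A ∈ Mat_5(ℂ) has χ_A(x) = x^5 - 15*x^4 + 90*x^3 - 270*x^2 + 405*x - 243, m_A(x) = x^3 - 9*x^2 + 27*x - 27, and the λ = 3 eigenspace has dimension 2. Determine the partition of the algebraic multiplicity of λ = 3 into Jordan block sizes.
Block sizes for λ = 3: [3, 2]

Step 1 — from the characteristic polynomial, algebraic multiplicity of λ = 3 is 5. From dim ker(A − (3)·I) = 2, there are exactly 2 Jordan blocks for λ = 3.
Step 2 — from the minimal polynomial, the factor (x − 3)^3 tells us the largest block for λ = 3 has size 3.
Step 3 — with total size 5, 2 blocks, and largest block 3, the block sizes (in nonincreasing order) are [3, 2].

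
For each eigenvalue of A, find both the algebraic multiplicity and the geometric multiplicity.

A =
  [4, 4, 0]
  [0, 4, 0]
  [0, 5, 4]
λ = 4: alg = 3, geom = 2

Step 1 — factor the characteristic polynomial to read off the algebraic multiplicities:
  χ_A(x) = (x - 4)^3

Step 2 — compute geometric multiplicities via the rank-nullity identity g(λ) = n − rank(A − λI):
  rank(A − (4)·I) = 1, so dim ker(A − (4)·I) = n − 1 = 2

Summary:
  λ = 4: algebraic multiplicity = 3, geometric multiplicity = 2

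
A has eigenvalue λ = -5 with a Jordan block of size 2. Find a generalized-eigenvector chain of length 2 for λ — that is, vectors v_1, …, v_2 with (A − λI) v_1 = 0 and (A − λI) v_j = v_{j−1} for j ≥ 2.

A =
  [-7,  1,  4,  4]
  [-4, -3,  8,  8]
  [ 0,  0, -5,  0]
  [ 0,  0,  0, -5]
A Jordan chain for λ = -5 of length 2:
v_1 = (-2, -4, 0, 0)ᵀ
v_2 = (1, 0, 0, 0)ᵀ

Let N = A − (-5)·I. We want v_2 with N^2 v_2 = 0 but N^1 v_2 ≠ 0; then v_{j-1} := N · v_j for j = 2, …, 2.

Pick v_2 = (1, 0, 0, 0)ᵀ.
Then v_1 = N · v_2 = (-2, -4, 0, 0)ᵀ.

Sanity check: (A − (-5)·I) v_1 = (0, 0, 0, 0)ᵀ = 0. ✓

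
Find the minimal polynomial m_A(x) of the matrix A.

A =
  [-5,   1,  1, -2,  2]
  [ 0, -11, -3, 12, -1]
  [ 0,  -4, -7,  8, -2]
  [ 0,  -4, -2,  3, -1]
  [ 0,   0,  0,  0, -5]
x^3 + 15*x^2 + 75*x + 125

The characteristic polynomial is χ_A(x) = (x + 5)^5, so the eigenvalues are known. The minimal polynomial is
  m_A(x) = Π_λ (x − λ)^{k_λ}
where k_λ is the size of the *largest* Jordan block for λ (equivalently, the smallest k with (A − λI)^k v = 0 for every generalised eigenvector v of λ).

  λ = -5: largest Jordan block has size 3, contributing (x + 5)^3

So m_A(x) = (x + 5)^3 = x^3 + 15*x^2 + 75*x + 125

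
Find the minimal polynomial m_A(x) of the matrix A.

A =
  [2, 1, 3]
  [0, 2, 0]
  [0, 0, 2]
x^2 - 4*x + 4

The characteristic polynomial is χ_A(x) = (x - 2)^3, so the eigenvalues are known. The minimal polynomial is
  m_A(x) = Π_λ (x − λ)^{k_λ}
where k_λ is the size of the *largest* Jordan block for λ (equivalently, the smallest k with (A − λI)^k v = 0 for every generalised eigenvector v of λ).

  λ = 2: largest Jordan block has size 2, contributing (x − 2)^2

So m_A(x) = (x - 2)^2 = x^2 - 4*x + 4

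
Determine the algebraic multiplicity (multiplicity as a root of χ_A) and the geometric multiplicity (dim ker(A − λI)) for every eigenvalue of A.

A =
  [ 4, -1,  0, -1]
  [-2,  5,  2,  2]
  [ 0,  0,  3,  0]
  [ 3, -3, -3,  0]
λ = 3: alg = 4, geom = 2

Step 1 — factor the characteristic polynomial to read off the algebraic multiplicities:
  χ_A(x) = (x - 3)^4

Step 2 — compute geometric multiplicities via the rank-nullity identity g(λ) = n − rank(A − λI):
  rank(A − (3)·I) = 2, so dim ker(A − (3)·I) = n − 2 = 2

Summary:
  λ = 3: algebraic multiplicity = 4, geometric multiplicity = 2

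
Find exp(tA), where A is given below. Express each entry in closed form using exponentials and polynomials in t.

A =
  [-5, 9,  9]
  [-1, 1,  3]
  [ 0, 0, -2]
e^{tA} =
  [-3*t*exp(-2*t) + exp(-2*t), 9*t*exp(-2*t), 9*t*exp(-2*t)]
  [-t*exp(-2*t), 3*t*exp(-2*t) + exp(-2*t), 3*t*exp(-2*t)]
  [0, 0, exp(-2*t)]

Strategy: write A = P · J · P⁻¹ where J is a Jordan canonical form, so e^{tA} = P · e^{tJ} · P⁻¹, and e^{tJ} can be computed block-by-block.

A has Jordan form
J =
  [-2,  1,  0]
  [ 0, -2,  0]
  [ 0,  0, -2]
(up to reordering of blocks).

Per-block formulas:
  For a 2×2 Jordan block J_2(-2): exp(t · J_2(-2)) = e^(-2t)·(I + t·N), where N is the 2×2 nilpotent shift.
  For a 1×1 block at λ = -2: exp(t · [-2]) = [e^(-2t)].

After assembling e^{tJ} and conjugating by P, we get:

e^{tA} =
  [-3*t*exp(-2*t) + exp(-2*t), 9*t*exp(-2*t), 9*t*exp(-2*t)]
  [-t*exp(-2*t), 3*t*exp(-2*t) + exp(-2*t), 3*t*exp(-2*t)]
  [0, 0, exp(-2*t)]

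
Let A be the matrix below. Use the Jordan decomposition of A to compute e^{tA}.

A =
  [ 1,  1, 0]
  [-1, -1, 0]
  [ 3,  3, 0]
e^{tA} =
  [t + 1, t, 0]
  [-t, 1 - t, 0]
  [3*t, 3*t, 1]

Strategy: write A = P · J · P⁻¹ where J is a Jordan canonical form, so e^{tA} = P · e^{tJ} · P⁻¹, and e^{tJ} can be computed block-by-block.

A has Jordan form
J =
  [0, 1, 0]
  [0, 0, 0]
  [0, 0, 0]
(up to reordering of blocks).

Per-block formulas:
  For a 1×1 block at λ = 0: exp(t · [0]) = [e^(0t)].
  For a 2×2 Jordan block J_2(0): exp(t · J_2(0)) = e^(0t)·(I + t·N), where N is the 2×2 nilpotent shift.

After assembling e^{tJ} and conjugating by P, we get:

e^{tA} =
  [t + 1, t, 0]
  [-t, 1 - t, 0]
  [3*t, 3*t, 1]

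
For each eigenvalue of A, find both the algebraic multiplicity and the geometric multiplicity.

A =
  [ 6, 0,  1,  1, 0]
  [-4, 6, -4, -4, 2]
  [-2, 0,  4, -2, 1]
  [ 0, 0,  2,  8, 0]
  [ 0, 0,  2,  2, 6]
λ = 6: alg = 5, geom = 3

Step 1 — factor the characteristic polynomial to read off the algebraic multiplicities:
  χ_A(x) = (x - 6)^5

Step 2 — compute geometric multiplicities via the rank-nullity identity g(λ) = n − rank(A − λI):
  rank(A − (6)·I) = 2, so dim ker(A − (6)·I) = n − 2 = 3

Summary:
  λ = 6: algebraic multiplicity = 5, geometric multiplicity = 3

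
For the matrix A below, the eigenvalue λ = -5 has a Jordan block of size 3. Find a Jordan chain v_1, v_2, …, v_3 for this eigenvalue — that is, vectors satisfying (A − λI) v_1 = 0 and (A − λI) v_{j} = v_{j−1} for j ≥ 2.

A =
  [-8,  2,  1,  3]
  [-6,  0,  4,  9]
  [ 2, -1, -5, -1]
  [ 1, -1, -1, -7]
A Jordan chain for λ = -5 of length 3:
v_1 = (2, 5, -1, -1)ᵀ
v_2 = (-3, -6, 2, 1)ᵀ
v_3 = (1, 0, 0, 0)ᵀ

Let N = A − (-5)·I. We want v_3 with N^3 v_3 = 0 but N^2 v_3 ≠ 0; then v_{j-1} := N · v_j for j = 3, …, 2.

Pick v_3 = (1, 0, 0, 0)ᵀ.
Then v_2 = N · v_3 = (-3, -6, 2, 1)ᵀ.
Then v_1 = N · v_2 = (2, 5, -1, -1)ᵀ.

Sanity check: (A − (-5)·I) v_1 = (0, 0, 0, 0)ᵀ = 0. ✓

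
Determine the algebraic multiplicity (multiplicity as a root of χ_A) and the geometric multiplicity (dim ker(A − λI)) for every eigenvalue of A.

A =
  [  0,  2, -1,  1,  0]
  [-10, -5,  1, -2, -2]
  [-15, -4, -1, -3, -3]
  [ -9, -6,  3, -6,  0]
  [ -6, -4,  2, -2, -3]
λ = -3: alg = 5, geom = 2

Step 1 — factor the characteristic polynomial to read off the algebraic multiplicities:
  χ_A(x) = (x + 3)^5

Step 2 — compute geometric multiplicities via the rank-nullity identity g(λ) = n − rank(A − λI):
  rank(A − (-3)·I) = 3, so dim ker(A − (-3)·I) = n − 3 = 2

Summary:
  λ = -3: algebraic multiplicity = 5, geometric multiplicity = 2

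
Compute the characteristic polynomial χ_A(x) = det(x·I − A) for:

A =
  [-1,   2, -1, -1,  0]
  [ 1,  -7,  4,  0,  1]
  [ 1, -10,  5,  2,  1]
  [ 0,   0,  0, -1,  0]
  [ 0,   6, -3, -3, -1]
x^5 + 5*x^4 + 10*x^3 + 10*x^2 + 5*x + 1

Expanding det(x·I − A) (e.g. by cofactor expansion or by noting that A is similar to its Jordan form J, which has the same characteristic polynomial as A) gives
  χ_A(x) = x^5 + 5*x^4 + 10*x^3 + 10*x^2 + 5*x + 1
which factors as (x + 1)^5. The eigenvalues (with algebraic multiplicities) are λ = -1 with multiplicity 5.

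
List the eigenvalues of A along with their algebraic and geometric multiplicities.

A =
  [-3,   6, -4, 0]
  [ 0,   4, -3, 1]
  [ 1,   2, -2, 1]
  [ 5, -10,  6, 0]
λ = -1: alg = 1, geom = 1; λ = 0: alg = 3, geom = 1

Step 1 — factor the characteristic polynomial to read off the algebraic multiplicities:
  χ_A(x) = x^3*(x + 1)

Step 2 — compute geometric multiplicities via the rank-nullity identity g(λ) = n − rank(A − λI):
  rank(A − (-1)·I) = 3, so dim ker(A − (-1)·I) = n − 3 = 1
  rank(A − (0)·I) = 3, so dim ker(A − (0)·I) = n − 3 = 1

Summary:
  λ = -1: algebraic multiplicity = 1, geometric multiplicity = 1
  λ = 0: algebraic multiplicity = 3, geometric multiplicity = 1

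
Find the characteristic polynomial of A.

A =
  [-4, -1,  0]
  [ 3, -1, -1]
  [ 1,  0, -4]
x^3 + 9*x^2 + 27*x + 27

Expanding det(x·I − A) (e.g. by cofactor expansion or by noting that A is similar to its Jordan form J, which has the same characteristic polynomial as A) gives
  χ_A(x) = x^3 + 9*x^2 + 27*x + 27
which factors as (x + 3)^3. The eigenvalues (with algebraic multiplicities) are λ = -3 with multiplicity 3.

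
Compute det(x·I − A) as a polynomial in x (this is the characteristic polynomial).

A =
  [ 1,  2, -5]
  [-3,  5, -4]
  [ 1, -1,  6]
x^3 - 12*x^2 + 48*x - 64

Expanding det(x·I − A) (e.g. by cofactor expansion or by noting that A is similar to its Jordan form J, which has the same characteristic polynomial as A) gives
  χ_A(x) = x^3 - 12*x^2 + 48*x - 64
which factors as (x - 4)^3. The eigenvalues (with algebraic multiplicities) are λ = 4 with multiplicity 3.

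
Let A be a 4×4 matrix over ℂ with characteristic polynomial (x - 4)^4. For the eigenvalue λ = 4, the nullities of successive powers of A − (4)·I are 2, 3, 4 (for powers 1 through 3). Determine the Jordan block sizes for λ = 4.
Block sizes for λ = 4: [3, 1]

From the dimensions of kernels of powers, the number of Jordan blocks of size at least j is d_j − d_{j−1} where d_j = dim ker(N^j) (with d_0 = 0). Computing the differences gives [2, 1, 1].
The number of blocks of size exactly k is (#blocks of size ≥ k) − (#blocks of size ≥ k + 1), so the partition is: 1 block(s) of size 1, 1 block(s) of size 3.
In nonincreasing order the block sizes are [3, 1].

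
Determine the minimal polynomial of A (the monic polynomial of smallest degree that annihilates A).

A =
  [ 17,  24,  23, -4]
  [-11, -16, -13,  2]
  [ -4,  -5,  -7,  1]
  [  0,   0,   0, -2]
x^3 + 6*x^2 + 12*x + 8

The characteristic polynomial is χ_A(x) = (x + 2)^4, so the eigenvalues are known. The minimal polynomial is
  m_A(x) = Π_λ (x − λ)^{k_λ}
where k_λ is the size of the *largest* Jordan block for λ (equivalently, the smallest k with (A − λI)^k v = 0 for every generalised eigenvector v of λ).

  λ = -2: largest Jordan block has size 3, contributing (x + 2)^3

So m_A(x) = (x + 2)^3 = x^3 + 6*x^2 + 12*x + 8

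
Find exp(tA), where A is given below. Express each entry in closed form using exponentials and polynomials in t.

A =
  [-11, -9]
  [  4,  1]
e^{tA} =
  [-6*t*exp(-5*t) + exp(-5*t), -9*t*exp(-5*t)]
  [4*t*exp(-5*t), 6*t*exp(-5*t) + exp(-5*t)]

Strategy: write A = P · J · P⁻¹ where J is a Jordan canonical form, so e^{tA} = P · e^{tJ} · P⁻¹, and e^{tJ} can be computed block-by-block.

A has Jordan form
J =
  [-5,  1]
  [ 0, -5]
(up to reordering of blocks).

Per-block formulas:
  For a 2×2 Jordan block J_2(-5): exp(t · J_2(-5)) = e^(-5t)·(I + t·N), where N is the 2×2 nilpotent shift.

After assembling e^{tJ} and conjugating by P, we get:

e^{tA} =
  [-6*t*exp(-5*t) + exp(-5*t), -9*t*exp(-5*t)]
  [4*t*exp(-5*t), 6*t*exp(-5*t) + exp(-5*t)]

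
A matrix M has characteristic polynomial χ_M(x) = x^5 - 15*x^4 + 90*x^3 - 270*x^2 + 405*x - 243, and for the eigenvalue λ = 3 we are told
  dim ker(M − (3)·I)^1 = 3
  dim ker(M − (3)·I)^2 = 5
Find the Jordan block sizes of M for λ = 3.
Block sizes for λ = 3: [2, 2, 1]

From the dimensions of kernels of powers, the number of Jordan blocks of size at least j is d_j − d_{j−1} where d_j = dim ker(N^j) (with d_0 = 0). Computing the differences gives [3, 2].
The number of blocks of size exactly k is (#blocks of size ≥ k) − (#blocks of size ≥ k + 1), so the partition is: 1 block(s) of size 1, 2 block(s) of size 2.
In nonincreasing order the block sizes are [2, 2, 1].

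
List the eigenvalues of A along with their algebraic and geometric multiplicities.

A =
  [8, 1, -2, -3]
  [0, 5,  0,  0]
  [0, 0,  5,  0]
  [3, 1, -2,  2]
λ = 5: alg = 4, geom = 3

Step 1 — factor the characteristic polynomial to read off the algebraic multiplicities:
  χ_A(x) = (x - 5)^4

Step 2 — compute geometric multiplicities via the rank-nullity identity g(λ) = n − rank(A − λI):
  rank(A − (5)·I) = 1, so dim ker(A − (5)·I) = n − 1 = 3

Summary:
  λ = 5: algebraic multiplicity = 4, geometric multiplicity = 3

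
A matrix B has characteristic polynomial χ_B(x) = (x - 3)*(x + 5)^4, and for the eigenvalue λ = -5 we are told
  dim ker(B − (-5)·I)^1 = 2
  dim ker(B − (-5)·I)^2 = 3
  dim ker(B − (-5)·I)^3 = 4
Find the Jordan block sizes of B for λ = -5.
Block sizes for λ = -5: [3, 1]

From the dimensions of kernels of powers, the number of Jordan blocks of size at least j is d_j − d_{j−1} where d_j = dim ker(N^j) (with d_0 = 0). Computing the differences gives [2, 1, 1].
The number of blocks of size exactly k is (#blocks of size ≥ k) − (#blocks of size ≥ k + 1), so the partition is: 1 block(s) of size 1, 1 block(s) of size 3.
In nonincreasing order the block sizes are [3, 1].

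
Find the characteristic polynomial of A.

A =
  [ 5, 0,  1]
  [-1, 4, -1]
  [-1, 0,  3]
x^3 - 12*x^2 + 48*x - 64

Expanding det(x·I − A) (e.g. by cofactor expansion or by noting that A is similar to its Jordan form J, which has the same characteristic polynomial as A) gives
  χ_A(x) = x^3 - 12*x^2 + 48*x - 64
which factors as (x - 4)^3. The eigenvalues (with algebraic multiplicities) are λ = 4 with multiplicity 3.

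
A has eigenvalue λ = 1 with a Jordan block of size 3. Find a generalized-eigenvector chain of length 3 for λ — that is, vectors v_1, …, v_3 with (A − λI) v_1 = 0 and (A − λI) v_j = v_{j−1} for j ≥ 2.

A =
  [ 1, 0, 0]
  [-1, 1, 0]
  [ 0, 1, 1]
A Jordan chain for λ = 1 of length 3:
v_1 = (0, 0, -1)ᵀ
v_2 = (0, -1, 0)ᵀ
v_3 = (1, 0, 0)ᵀ

Let N = A − (1)·I. We want v_3 with N^3 v_3 = 0 but N^2 v_3 ≠ 0; then v_{j-1} := N · v_j for j = 3, …, 2.

Pick v_3 = (1, 0, 0)ᵀ.
Then v_2 = N · v_3 = (0, -1, 0)ᵀ.
Then v_1 = N · v_2 = (0, 0, -1)ᵀ.

Sanity check: (A − (1)·I) v_1 = (0, 0, 0)ᵀ = 0. ✓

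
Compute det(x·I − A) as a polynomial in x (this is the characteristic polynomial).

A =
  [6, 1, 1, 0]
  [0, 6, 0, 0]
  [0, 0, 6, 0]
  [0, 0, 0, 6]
x^4 - 24*x^3 + 216*x^2 - 864*x + 1296

Expanding det(x·I − A) (e.g. by cofactor expansion or by noting that A is similar to its Jordan form J, which has the same characteristic polynomial as A) gives
  χ_A(x) = x^4 - 24*x^3 + 216*x^2 - 864*x + 1296
which factors as (x - 6)^4. The eigenvalues (with algebraic multiplicities) are λ = 6 with multiplicity 4.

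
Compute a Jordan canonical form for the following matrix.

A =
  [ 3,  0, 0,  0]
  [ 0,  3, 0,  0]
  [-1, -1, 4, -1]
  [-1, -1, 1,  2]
J_2(3) ⊕ J_1(3) ⊕ J_1(3)

The characteristic polynomial is
  det(x·I − A) = x^4 - 12*x^3 + 54*x^2 - 108*x + 81 = (x - 3)^4

Eigenvalues and multiplicities (the geometric multiplicity of λ is n − rank(A − λI), which equals the number of Jordan blocks for λ):
  λ = 3: algebraic multiplicity = 4, geometric multiplicity = 3

Determining the block sizes for each eigenvalue:
  λ = 3: 3 blocks summing to 4 forces exactly one block of size 2 and the rest size 1 → block sizes [2, 1, 1]

Assembling the blocks gives a Jordan form
J =
  [3, 1, 0, 0]
  [0, 3, 0, 0]
  [0, 0, 3, 0]
  [0, 0, 0, 3]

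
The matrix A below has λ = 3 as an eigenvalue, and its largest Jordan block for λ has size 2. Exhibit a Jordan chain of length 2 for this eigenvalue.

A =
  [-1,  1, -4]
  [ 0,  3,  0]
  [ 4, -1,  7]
A Jordan chain for λ = 3 of length 2:
v_1 = (-4, 0, 4)ᵀ
v_2 = (1, 0, 0)ᵀ

Let N = A − (3)·I. We want v_2 with N^2 v_2 = 0 but N^1 v_2 ≠ 0; then v_{j-1} := N · v_j for j = 2, …, 2.

Pick v_2 = (1, 0, 0)ᵀ.
Then v_1 = N · v_2 = (-4, 0, 4)ᵀ.

Sanity check: (A − (3)·I) v_1 = (0, 0, 0)ᵀ = 0. ✓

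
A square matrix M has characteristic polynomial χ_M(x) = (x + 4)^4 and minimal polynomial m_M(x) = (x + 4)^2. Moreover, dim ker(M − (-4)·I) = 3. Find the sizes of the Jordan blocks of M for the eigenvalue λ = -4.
Block sizes for λ = -4: [2, 1, 1]

Step 1 — from the characteristic polynomial, algebraic multiplicity of λ = -4 is 4. From dim ker(M − (-4)·I) = 3, there are exactly 3 Jordan blocks for λ = -4.
Step 2 — from the minimal polynomial, the factor (x + 4)^2 tells us the largest block for λ = -4 has size 2.
Step 3 — with total size 4, 3 blocks, and largest block 2, the block sizes (in nonincreasing order) are [2, 1, 1].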